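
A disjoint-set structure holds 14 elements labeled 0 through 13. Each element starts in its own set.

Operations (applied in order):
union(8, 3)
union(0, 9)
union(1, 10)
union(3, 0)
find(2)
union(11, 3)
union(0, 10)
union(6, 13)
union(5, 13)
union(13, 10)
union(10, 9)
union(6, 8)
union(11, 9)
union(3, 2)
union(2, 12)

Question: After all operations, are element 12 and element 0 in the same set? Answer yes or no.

Step 1: union(8, 3) -> merged; set of 8 now {3, 8}
Step 2: union(0, 9) -> merged; set of 0 now {0, 9}
Step 3: union(1, 10) -> merged; set of 1 now {1, 10}
Step 4: union(3, 0) -> merged; set of 3 now {0, 3, 8, 9}
Step 5: find(2) -> no change; set of 2 is {2}
Step 6: union(11, 3) -> merged; set of 11 now {0, 3, 8, 9, 11}
Step 7: union(0, 10) -> merged; set of 0 now {0, 1, 3, 8, 9, 10, 11}
Step 8: union(6, 13) -> merged; set of 6 now {6, 13}
Step 9: union(5, 13) -> merged; set of 5 now {5, 6, 13}
Step 10: union(13, 10) -> merged; set of 13 now {0, 1, 3, 5, 6, 8, 9, 10, 11, 13}
Step 11: union(10, 9) -> already same set; set of 10 now {0, 1, 3, 5, 6, 8, 9, 10, 11, 13}
Step 12: union(6, 8) -> already same set; set of 6 now {0, 1, 3, 5, 6, 8, 9, 10, 11, 13}
Step 13: union(11, 9) -> already same set; set of 11 now {0, 1, 3, 5, 6, 8, 9, 10, 11, 13}
Step 14: union(3, 2) -> merged; set of 3 now {0, 1, 2, 3, 5, 6, 8, 9, 10, 11, 13}
Step 15: union(2, 12) -> merged; set of 2 now {0, 1, 2, 3, 5, 6, 8, 9, 10, 11, 12, 13}
Set of 12: {0, 1, 2, 3, 5, 6, 8, 9, 10, 11, 12, 13}; 0 is a member.

Answer: yes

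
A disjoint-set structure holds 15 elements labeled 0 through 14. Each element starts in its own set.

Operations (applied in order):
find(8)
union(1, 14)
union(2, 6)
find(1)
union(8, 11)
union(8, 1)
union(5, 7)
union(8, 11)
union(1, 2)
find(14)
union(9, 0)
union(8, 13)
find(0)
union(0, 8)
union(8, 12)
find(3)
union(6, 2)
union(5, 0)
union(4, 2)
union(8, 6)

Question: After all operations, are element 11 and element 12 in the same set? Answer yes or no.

Answer: yes

Derivation:
Step 1: find(8) -> no change; set of 8 is {8}
Step 2: union(1, 14) -> merged; set of 1 now {1, 14}
Step 3: union(2, 6) -> merged; set of 2 now {2, 6}
Step 4: find(1) -> no change; set of 1 is {1, 14}
Step 5: union(8, 11) -> merged; set of 8 now {8, 11}
Step 6: union(8, 1) -> merged; set of 8 now {1, 8, 11, 14}
Step 7: union(5, 7) -> merged; set of 5 now {5, 7}
Step 8: union(8, 11) -> already same set; set of 8 now {1, 8, 11, 14}
Step 9: union(1, 2) -> merged; set of 1 now {1, 2, 6, 8, 11, 14}
Step 10: find(14) -> no change; set of 14 is {1, 2, 6, 8, 11, 14}
Step 11: union(9, 0) -> merged; set of 9 now {0, 9}
Step 12: union(8, 13) -> merged; set of 8 now {1, 2, 6, 8, 11, 13, 14}
Step 13: find(0) -> no change; set of 0 is {0, 9}
Step 14: union(0, 8) -> merged; set of 0 now {0, 1, 2, 6, 8, 9, 11, 13, 14}
Step 15: union(8, 12) -> merged; set of 8 now {0, 1, 2, 6, 8, 9, 11, 12, 13, 14}
Step 16: find(3) -> no change; set of 3 is {3}
Step 17: union(6, 2) -> already same set; set of 6 now {0, 1, 2, 6, 8, 9, 11, 12, 13, 14}
Step 18: union(5, 0) -> merged; set of 5 now {0, 1, 2, 5, 6, 7, 8, 9, 11, 12, 13, 14}
Step 19: union(4, 2) -> merged; set of 4 now {0, 1, 2, 4, 5, 6, 7, 8, 9, 11, 12, 13, 14}
Step 20: union(8, 6) -> already same set; set of 8 now {0, 1, 2, 4, 5, 6, 7, 8, 9, 11, 12, 13, 14}
Set of 11: {0, 1, 2, 4, 5, 6, 7, 8, 9, 11, 12, 13, 14}; 12 is a member.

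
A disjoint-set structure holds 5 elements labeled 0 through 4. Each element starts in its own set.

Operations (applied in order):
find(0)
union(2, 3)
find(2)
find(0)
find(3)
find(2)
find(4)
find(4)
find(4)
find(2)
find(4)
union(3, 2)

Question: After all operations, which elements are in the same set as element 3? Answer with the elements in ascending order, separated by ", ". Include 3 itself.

Answer: 2, 3

Derivation:
Step 1: find(0) -> no change; set of 0 is {0}
Step 2: union(2, 3) -> merged; set of 2 now {2, 3}
Step 3: find(2) -> no change; set of 2 is {2, 3}
Step 4: find(0) -> no change; set of 0 is {0}
Step 5: find(3) -> no change; set of 3 is {2, 3}
Step 6: find(2) -> no change; set of 2 is {2, 3}
Step 7: find(4) -> no change; set of 4 is {4}
Step 8: find(4) -> no change; set of 4 is {4}
Step 9: find(4) -> no change; set of 4 is {4}
Step 10: find(2) -> no change; set of 2 is {2, 3}
Step 11: find(4) -> no change; set of 4 is {4}
Step 12: union(3, 2) -> already same set; set of 3 now {2, 3}
Component of 3: {2, 3}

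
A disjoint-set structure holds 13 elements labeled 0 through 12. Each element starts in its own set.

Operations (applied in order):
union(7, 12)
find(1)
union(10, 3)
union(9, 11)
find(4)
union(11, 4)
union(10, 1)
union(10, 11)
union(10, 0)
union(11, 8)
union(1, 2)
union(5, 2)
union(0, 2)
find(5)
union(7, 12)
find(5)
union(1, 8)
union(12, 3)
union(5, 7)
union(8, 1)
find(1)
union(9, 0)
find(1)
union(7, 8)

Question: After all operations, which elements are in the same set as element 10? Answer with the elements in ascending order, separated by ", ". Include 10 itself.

Step 1: union(7, 12) -> merged; set of 7 now {7, 12}
Step 2: find(1) -> no change; set of 1 is {1}
Step 3: union(10, 3) -> merged; set of 10 now {3, 10}
Step 4: union(9, 11) -> merged; set of 9 now {9, 11}
Step 5: find(4) -> no change; set of 4 is {4}
Step 6: union(11, 4) -> merged; set of 11 now {4, 9, 11}
Step 7: union(10, 1) -> merged; set of 10 now {1, 3, 10}
Step 8: union(10, 11) -> merged; set of 10 now {1, 3, 4, 9, 10, 11}
Step 9: union(10, 0) -> merged; set of 10 now {0, 1, 3, 4, 9, 10, 11}
Step 10: union(11, 8) -> merged; set of 11 now {0, 1, 3, 4, 8, 9, 10, 11}
Step 11: union(1, 2) -> merged; set of 1 now {0, 1, 2, 3, 4, 8, 9, 10, 11}
Step 12: union(5, 2) -> merged; set of 5 now {0, 1, 2, 3, 4, 5, 8, 9, 10, 11}
Step 13: union(0, 2) -> already same set; set of 0 now {0, 1, 2, 3, 4, 5, 8, 9, 10, 11}
Step 14: find(5) -> no change; set of 5 is {0, 1, 2, 3, 4, 5, 8, 9, 10, 11}
Step 15: union(7, 12) -> already same set; set of 7 now {7, 12}
Step 16: find(5) -> no change; set of 5 is {0, 1, 2, 3, 4, 5, 8, 9, 10, 11}
Step 17: union(1, 8) -> already same set; set of 1 now {0, 1, 2, 3, 4, 5, 8, 9, 10, 11}
Step 18: union(12, 3) -> merged; set of 12 now {0, 1, 2, 3, 4, 5, 7, 8, 9, 10, 11, 12}
Step 19: union(5, 7) -> already same set; set of 5 now {0, 1, 2, 3, 4, 5, 7, 8, 9, 10, 11, 12}
Step 20: union(8, 1) -> already same set; set of 8 now {0, 1, 2, 3, 4, 5, 7, 8, 9, 10, 11, 12}
Step 21: find(1) -> no change; set of 1 is {0, 1, 2, 3, 4, 5, 7, 8, 9, 10, 11, 12}
Step 22: union(9, 0) -> already same set; set of 9 now {0, 1, 2, 3, 4, 5, 7, 8, 9, 10, 11, 12}
Step 23: find(1) -> no change; set of 1 is {0, 1, 2, 3, 4, 5, 7, 8, 9, 10, 11, 12}
Step 24: union(7, 8) -> already same set; set of 7 now {0, 1, 2, 3, 4, 5, 7, 8, 9, 10, 11, 12}
Component of 10: {0, 1, 2, 3, 4, 5, 7, 8, 9, 10, 11, 12}

Answer: 0, 1, 2, 3, 4, 5, 7, 8, 9, 10, 11, 12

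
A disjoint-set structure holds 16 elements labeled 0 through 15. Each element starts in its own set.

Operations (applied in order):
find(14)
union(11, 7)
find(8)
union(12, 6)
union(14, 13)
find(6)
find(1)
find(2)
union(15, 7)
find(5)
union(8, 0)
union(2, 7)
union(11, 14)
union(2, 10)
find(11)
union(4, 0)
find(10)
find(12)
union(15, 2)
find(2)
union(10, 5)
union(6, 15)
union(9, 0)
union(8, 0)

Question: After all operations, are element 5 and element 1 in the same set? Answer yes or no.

Step 1: find(14) -> no change; set of 14 is {14}
Step 2: union(11, 7) -> merged; set of 11 now {7, 11}
Step 3: find(8) -> no change; set of 8 is {8}
Step 4: union(12, 6) -> merged; set of 12 now {6, 12}
Step 5: union(14, 13) -> merged; set of 14 now {13, 14}
Step 6: find(6) -> no change; set of 6 is {6, 12}
Step 7: find(1) -> no change; set of 1 is {1}
Step 8: find(2) -> no change; set of 2 is {2}
Step 9: union(15, 7) -> merged; set of 15 now {7, 11, 15}
Step 10: find(5) -> no change; set of 5 is {5}
Step 11: union(8, 0) -> merged; set of 8 now {0, 8}
Step 12: union(2, 7) -> merged; set of 2 now {2, 7, 11, 15}
Step 13: union(11, 14) -> merged; set of 11 now {2, 7, 11, 13, 14, 15}
Step 14: union(2, 10) -> merged; set of 2 now {2, 7, 10, 11, 13, 14, 15}
Step 15: find(11) -> no change; set of 11 is {2, 7, 10, 11, 13, 14, 15}
Step 16: union(4, 0) -> merged; set of 4 now {0, 4, 8}
Step 17: find(10) -> no change; set of 10 is {2, 7, 10, 11, 13, 14, 15}
Step 18: find(12) -> no change; set of 12 is {6, 12}
Step 19: union(15, 2) -> already same set; set of 15 now {2, 7, 10, 11, 13, 14, 15}
Step 20: find(2) -> no change; set of 2 is {2, 7, 10, 11, 13, 14, 15}
Step 21: union(10, 5) -> merged; set of 10 now {2, 5, 7, 10, 11, 13, 14, 15}
Step 22: union(6, 15) -> merged; set of 6 now {2, 5, 6, 7, 10, 11, 12, 13, 14, 15}
Step 23: union(9, 0) -> merged; set of 9 now {0, 4, 8, 9}
Step 24: union(8, 0) -> already same set; set of 8 now {0, 4, 8, 9}
Set of 5: {2, 5, 6, 7, 10, 11, 12, 13, 14, 15}; 1 is not a member.

Answer: no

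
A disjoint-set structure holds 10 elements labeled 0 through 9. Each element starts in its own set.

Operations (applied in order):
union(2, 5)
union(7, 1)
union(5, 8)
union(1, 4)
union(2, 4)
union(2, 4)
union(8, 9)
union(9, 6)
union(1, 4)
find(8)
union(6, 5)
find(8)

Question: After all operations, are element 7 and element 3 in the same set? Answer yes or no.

Answer: no

Derivation:
Step 1: union(2, 5) -> merged; set of 2 now {2, 5}
Step 2: union(7, 1) -> merged; set of 7 now {1, 7}
Step 3: union(5, 8) -> merged; set of 5 now {2, 5, 8}
Step 4: union(1, 4) -> merged; set of 1 now {1, 4, 7}
Step 5: union(2, 4) -> merged; set of 2 now {1, 2, 4, 5, 7, 8}
Step 6: union(2, 4) -> already same set; set of 2 now {1, 2, 4, 5, 7, 8}
Step 7: union(8, 9) -> merged; set of 8 now {1, 2, 4, 5, 7, 8, 9}
Step 8: union(9, 6) -> merged; set of 9 now {1, 2, 4, 5, 6, 7, 8, 9}
Step 9: union(1, 4) -> already same set; set of 1 now {1, 2, 4, 5, 6, 7, 8, 9}
Step 10: find(8) -> no change; set of 8 is {1, 2, 4, 5, 6, 7, 8, 9}
Step 11: union(6, 5) -> already same set; set of 6 now {1, 2, 4, 5, 6, 7, 8, 9}
Step 12: find(8) -> no change; set of 8 is {1, 2, 4, 5, 6, 7, 8, 9}
Set of 7: {1, 2, 4, 5, 6, 7, 8, 9}; 3 is not a member.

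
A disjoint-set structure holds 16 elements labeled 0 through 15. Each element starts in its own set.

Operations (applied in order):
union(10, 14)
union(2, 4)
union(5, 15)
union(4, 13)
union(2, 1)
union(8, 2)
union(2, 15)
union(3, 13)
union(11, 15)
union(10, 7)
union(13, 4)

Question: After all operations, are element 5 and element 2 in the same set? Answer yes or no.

Answer: yes

Derivation:
Step 1: union(10, 14) -> merged; set of 10 now {10, 14}
Step 2: union(2, 4) -> merged; set of 2 now {2, 4}
Step 3: union(5, 15) -> merged; set of 5 now {5, 15}
Step 4: union(4, 13) -> merged; set of 4 now {2, 4, 13}
Step 5: union(2, 1) -> merged; set of 2 now {1, 2, 4, 13}
Step 6: union(8, 2) -> merged; set of 8 now {1, 2, 4, 8, 13}
Step 7: union(2, 15) -> merged; set of 2 now {1, 2, 4, 5, 8, 13, 15}
Step 8: union(3, 13) -> merged; set of 3 now {1, 2, 3, 4, 5, 8, 13, 15}
Step 9: union(11, 15) -> merged; set of 11 now {1, 2, 3, 4, 5, 8, 11, 13, 15}
Step 10: union(10, 7) -> merged; set of 10 now {7, 10, 14}
Step 11: union(13, 4) -> already same set; set of 13 now {1, 2, 3, 4, 5, 8, 11, 13, 15}
Set of 5: {1, 2, 3, 4, 5, 8, 11, 13, 15}; 2 is a member.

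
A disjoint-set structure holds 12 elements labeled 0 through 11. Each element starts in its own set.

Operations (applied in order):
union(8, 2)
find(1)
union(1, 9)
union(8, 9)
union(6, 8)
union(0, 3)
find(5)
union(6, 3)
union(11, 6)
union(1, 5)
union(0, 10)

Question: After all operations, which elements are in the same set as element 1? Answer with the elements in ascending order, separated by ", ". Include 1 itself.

Step 1: union(8, 2) -> merged; set of 8 now {2, 8}
Step 2: find(1) -> no change; set of 1 is {1}
Step 3: union(1, 9) -> merged; set of 1 now {1, 9}
Step 4: union(8, 9) -> merged; set of 8 now {1, 2, 8, 9}
Step 5: union(6, 8) -> merged; set of 6 now {1, 2, 6, 8, 9}
Step 6: union(0, 3) -> merged; set of 0 now {0, 3}
Step 7: find(5) -> no change; set of 5 is {5}
Step 8: union(6, 3) -> merged; set of 6 now {0, 1, 2, 3, 6, 8, 9}
Step 9: union(11, 6) -> merged; set of 11 now {0, 1, 2, 3, 6, 8, 9, 11}
Step 10: union(1, 5) -> merged; set of 1 now {0, 1, 2, 3, 5, 6, 8, 9, 11}
Step 11: union(0, 10) -> merged; set of 0 now {0, 1, 2, 3, 5, 6, 8, 9, 10, 11}
Component of 1: {0, 1, 2, 3, 5, 6, 8, 9, 10, 11}

Answer: 0, 1, 2, 3, 5, 6, 8, 9, 10, 11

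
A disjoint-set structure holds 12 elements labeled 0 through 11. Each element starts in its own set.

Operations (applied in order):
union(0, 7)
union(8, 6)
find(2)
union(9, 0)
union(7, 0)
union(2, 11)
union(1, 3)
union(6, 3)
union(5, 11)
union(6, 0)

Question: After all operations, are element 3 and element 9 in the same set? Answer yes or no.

Step 1: union(0, 7) -> merged; set of 0 now {0, 7}
Step 2: union(8, 6) -> merged; set of 8 now {6, 8}
Step 3: find(2) -> no change; set of 2 is {2}
Step 4: union(9, 0) -> merged; set of 9 now {0, 7, 9}
Step 5: union(7, 0) -> already same set; set of 7 now {0, 7, 9}
Step 6: union(2, 11) -> merged; set of 2 now {2, 11}
Step 7: union(1, 3) -> merged; set of 1 now {1, 3}
Step 8: union(6, 3) -> merged; set of 6 now {1, 3, 6, 8}
Step 9: union(5, 11) -> merged; set of 5 now {2, 5, 11}
Step 10: union(6, 0) -> merged; set of 6 now {0, 1, 3, 6, 7, 8, 9}
Set of 3: {0, 1, 3, 6, 7, 8, 9}; 9 is a member.

Answer: yes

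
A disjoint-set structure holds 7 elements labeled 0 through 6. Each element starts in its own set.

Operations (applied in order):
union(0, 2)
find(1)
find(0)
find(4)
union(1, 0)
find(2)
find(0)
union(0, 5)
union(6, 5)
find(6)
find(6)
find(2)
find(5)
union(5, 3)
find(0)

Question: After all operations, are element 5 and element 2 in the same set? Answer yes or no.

Answer: yes

Derivation:
Step 1: union(0, 2) -> merged; set of 0 now {0, 2}
Step 2: find(1) -> no change; set of 1 is {1}
Step 3: find(0) -> no change; set of 0 is {0, 2}
Step 4: find(4) -> no change; set of 4 is {4}
Step 5: union(1, 0) -> merged; set of 1 now {0, 1, 2}
Step 6: find(2) -> no change; set of 2 is {0, 1, 2}
Step 7: find(0) -> no change; set of 0 is {0, 1, 2}
Step 8: union(0, 5) -> merged; set of 0 now {0, 1, 2, 5}
Step 9: union(6, 5) -> merged; set of 6 now {0, 1, 2, 5, 6}
Step 10: find(6) -> no change; set of 6 is {0, 1, 2, 5, 6}
Step 11: find(6) -> no change; set of 6 is {0, 1, 2, 5, 6}
Step 12: find(2) -> no change; set of 2 is {0, 1, 2, 5, 6}
Step 13: find(5) -> no change; set of 5 is {0, 1, 2, 5, 6}
Step 14: union(5, 3) -> merged; set of 5 now {0, 1, 2, 3, 5, 6}
Step 15: find(0) -> no change; set of 0 is {0, 1, 2, 3, 5, 6}
Set of 5: {0, 1, 2, 3, 5, 6}; 2 is a member.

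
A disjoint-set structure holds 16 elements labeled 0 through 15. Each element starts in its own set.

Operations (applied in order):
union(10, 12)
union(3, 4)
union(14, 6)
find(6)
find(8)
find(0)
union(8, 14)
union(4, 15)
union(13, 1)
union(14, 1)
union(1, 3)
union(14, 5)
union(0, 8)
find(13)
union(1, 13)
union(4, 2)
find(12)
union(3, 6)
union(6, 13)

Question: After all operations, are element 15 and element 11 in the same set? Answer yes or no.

Step 1: union(10, 12) -> merged; set of 10 now {10, 12}
Step 2: union(3, 4) -> merged; set of 3 now {3, 4}
Step 3: union(14, 6) -> merged; set of 14 now {6, 14}
Step 4: find(6) -> no change; set of 6 is {6, 14}
Step 5: find(8) -> no change; set of 8 is {8}
Step 6: find(0) -> no change; set of 0 is {0}
Step 7: union(8, 14) -> merged; set of 8 now {6, 8, 14}
Step 8: union(4, 15) -> merged; set of 4 now {3, 4, 15}
Step 9: union(13, 1) -> merged; set of 13 now {1, 13}
Step 10: union(14, 1) -> merged; set of 14 now {1, 6, 8, 13, 14}
Step 11: union(1, 3) -> merged; set of 1 now {1, 3, 4, 6, 8, 13, 14, 15}
Step 12: union(14, 5) -> merged; set of 14 now {1, 3, 4, 5, 6, 8, 13, 14, 15}
Step 13: union(0, 8) -> merged; set of 0 now {0, 1, 3, 4, 5, 6, 8, 13, 14, 15}
Step 14: find(13) -> no change; set of 13 is {0, 1, 3, 4, 5, 6, 8, 13, 14, 15}
Step 15: union(1, 13) -> already same set; set of 1 now {0, 1, 3, 4, 5, 6, 8, 13, 14, 15}
Step 16: union(4, 2) -> merged; set of 4 now {0, 1, 2, 3, 4, 5, 6, 8, 13, 14, 15}
Step 17: find(12) -> no change; set of 12 is {10, 12}
Step 18: union(3, 6) -> already same set; set of 3 now {0, 1, 2, 3, 4, 5, 6, 8, 13, 14, 15}
Step 19: union(6, 13) -> already same set; set of 6 now {0, 1, 2, 3, 4, 5, 6, 8, 13, 14, 15}
Set of 15: {0, 1, 2, 3, 4, 5, 6, 8, 13, 14, 15}; 11 is not a member.

Answer: no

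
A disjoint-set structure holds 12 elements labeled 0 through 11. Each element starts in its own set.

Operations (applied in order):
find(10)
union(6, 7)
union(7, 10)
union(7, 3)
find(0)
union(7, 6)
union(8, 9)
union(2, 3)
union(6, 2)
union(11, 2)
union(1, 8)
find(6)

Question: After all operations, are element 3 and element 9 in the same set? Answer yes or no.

Step 1: find(10) -> no change; set of 10 is {10}
Step 2: union(6, 7) -> merged; set of 6 now {6, 7}
Step 3: union(7, 10) -> merged; set of 7 now {6, 7, 10}
Step 4: union(7, 3) -> merged; set of 7 now {3, 6, 7, 10}
Step 5: find(0) -> no change; set of 0 is {0}
Step 6: union(7, 6) -> already same set; set of 7 now {3, 6, 7, 10}
Step 7: union(8, 9) -> merged; set of 8 now {8, 9}
Step 8: union(2, 3) -> merged; set of 2 now {2, 3, 6, 7, 10}
Step 9: union(6, 2) -> already same set; set of 6 now {2, 3, 6, 7, 10}
Step 10: union(11, 2) -> merged; set of 11 now {2, 3, 6, 7, 10, 11}
Step 11: union(1, 8) -> merged; set of 1 now {1, 8, 9}
Step 12: find(6) -> no change; set of 6 is {2, 3, 6, 7, 10, 11}
Set of 3: {2, 3, 6, 7, 10, 11}; 9 is not a member.

Answer: no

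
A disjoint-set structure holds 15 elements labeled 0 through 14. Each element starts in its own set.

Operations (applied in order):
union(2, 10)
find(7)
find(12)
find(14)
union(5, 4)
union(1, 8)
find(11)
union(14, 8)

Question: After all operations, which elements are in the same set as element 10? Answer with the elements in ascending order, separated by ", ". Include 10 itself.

Step 1: union(2, 10) -> merged; set of 2 now {2, 10}
Step 2: find(7) -> no change; set of 7 is {7}
Step 3: find(12) -> no change; set of 12 is {12}
Step 4: find(14) -> no change; set of 14 is {14}
Step 5: union(5, 4) -> merged; set of 5 now {4, 5}
Step 6: union(1, 8) -> merged; set of 1 now {1, 8}
Step 7: find(11) -> no change; set of 11 is {11}
Step 8: union(14, 8) -> merged; set of 14 now {1, 8, 14}
Component of 10: {2, 10}

Answer: 2, 10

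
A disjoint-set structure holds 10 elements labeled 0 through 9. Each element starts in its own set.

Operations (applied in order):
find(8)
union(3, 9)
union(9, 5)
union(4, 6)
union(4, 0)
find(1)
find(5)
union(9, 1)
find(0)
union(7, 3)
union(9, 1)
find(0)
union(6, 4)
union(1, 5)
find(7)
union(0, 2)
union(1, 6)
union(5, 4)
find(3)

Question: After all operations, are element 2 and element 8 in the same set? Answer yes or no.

Step 1: find(8) -> no change; set of 8 is {8}
Step 2: union(3, 9) -> merged; set of 3 now {3, 9}
Step 3: union(9, 5) -> merged; set of 9 now {3, 5, 9}
Step 4: union(4, 6) -> merged; set of 4 now {4, 6}
Step 5: union(4, 0) -> merged; set of 4 now {0, 4, 6}
Step 6: find(1) -> no change; set of 1 is {1}
Step 7: find(5) -> no change; set of 5 is {3, 5, 9}
Step 8: union(9, 1) -> merged; set of 9 now {1, 3, 5, 9}
Step 9: find(0) -> no change; set of 0 is {0, 4, 6}
Step 10: union(7, 3) -> merged; set of 7 now {1, 3, 5, 7, 9}
Step 11: union(9, 1) -> already same set; set of 9 now {1, 3, 5, 7, 9}
Step 12: find(0) -> no change; set of 0 is {0, 4, 6}
Step 13: union(6, 4) -> already same set; set of 6 now {0, 4, 6}
Step 14: union(1, 5) -> already same set; set of 1 now {1, 3, 5, 7, 9}
Step 15: find(7) -> no change; set of 7 is {1, 3, 5, 7, 9}
Step 16: union(0, 2) -> merged; set of 0 now {0, 2, 4, 6}
Step 17: union(1, 6) -> merged; set of 1 now {0, 1, 2, 3, 4, 5, 6, 7, 9}
Step 18: union(5, 4) -> already same set; set of 5 now {0, 1, 2, 3, 4, 5, 6, 7, 9}
Step 19: find(3) -> no change; set of 3 is {0, 1, 2, 3, 4, 5, 6, 7, 9}
Set of 2: {0, 1, 2, 3, 4, 5, 6, 7, 9}; 8 is not a member.

Answer: no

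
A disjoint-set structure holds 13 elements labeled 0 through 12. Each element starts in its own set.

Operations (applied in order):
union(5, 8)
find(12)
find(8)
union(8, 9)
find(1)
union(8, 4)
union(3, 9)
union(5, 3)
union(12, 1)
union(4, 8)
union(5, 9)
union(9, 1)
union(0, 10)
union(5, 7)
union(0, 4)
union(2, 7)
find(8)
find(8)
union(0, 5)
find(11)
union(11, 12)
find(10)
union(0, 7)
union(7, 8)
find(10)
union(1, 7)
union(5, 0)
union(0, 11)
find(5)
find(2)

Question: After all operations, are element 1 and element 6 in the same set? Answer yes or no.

Answer: no

Derivation:
Step 1: union(5, 8) -> merged; set of 5 now {5, 8}
Step 2: find(12) -> no change; set of 12 is {12}
Step 3: find(8) -> no change; set of 8 is {5, 8}
Step 4: union(8, 9) -> merged; set of 8 now {5, 8, 9}
Step 5: find(1) -> no change; set of 1 is {1}
Step 6: union(8, 4) -> merged; set of 8 now {4, 5, 8, 9}
Step 7: union(3, 9) -> merged; set of 3 now {3, 4, 5, 8, 9}
Step 8: union(5, 3) -> already same set; set of 5 now {3, 4, 5, 8, 9}
Step 9: union(12, 1) -> merged; set of 12 now {1, 12}
Step 10: union(4, 8) -> already same set; set of 4 now {3, 4, 5, 8, 9}
Step 11: union(5, 9) -> already same set; set of 5 now {3, 4, 5, 8, 9}
Step 12: union(9, 1) -> merged; set of 9 now {1, 3, 4, 5, 8, 9, 12}
Step 13: union(0, 10) -> merged; set of 0 now {0, 10}
Step 14: union(5, 7) -> merged; set of 5 now {1, 3, 4, 5, 7, 8, 9, 12}
Step 15: union(0, 4) -> merged; set of 0 now {0, 1, 3, 4, 5, 7, 8, 9, 10, 12}
Step 16: union(2, 7) -> merged; set of 2 now {0, 1, 2, 3, 4, 5, 7, 8, 9, 10, 12}
Step 17: find(8) -> no change; set of 8 is {0, 1, 2, 3, 4, 5, 7, 8, 9, 10, 12}
Step 18: find(8) -> no change; set of 8 is {0, 1, 2, 3, 4, 5, 7, 8, 9, 10, 12}
Step 19: union(0, 5) -> already same set; set of 0 now {0, 1, 2, 3, 4, 5, 7, 8, 9, 10, 12}
Step 20: find(11) -> no change; set of 11 is {11}
Step 21: union(11, 12) -> merged; set of 11 now {0, 1, 2, 3, 4, 5, 7, 8, 9, 10, 11, 12}
Step 22: find(10) -> no change; set of 10 is {0, 1, 2, 3, 4, 5, 7, 8, 9, 10, 11, 12}
Step 23: union(0, 7) -> already same set; set of 0 now {0, 1, 2, 3, 4, 5, 7, 8, 9, 10, 11, 12}
Step 24: union(7, 8) -> already same set; set of 7 now {0, 1, 2, 3, 4, 5, 7, 8, 9, 10, 11, 12}
Step 25: find(10) -> no change; set of 10 is {0, 1, 2, 3, 4, 5, 7, 8, 9, 10, 11, 12}
Step 26: union(1, 7) -> already same set; set of 1 now {0, 1, 2, 3, 4, 5, 7, 8, 9, 10, 11, 12}
Step 27: union(5, 0) -> already same set; set of 5 now {0, 1, 2, 3, 4, 5, 7, 8, 9, 10, 11, 12}
Step 28: union(0, 11) -> already same set; set of 0 now {0, 1, 2, 3, 4, 5, 7, 8, 9, 10, 11, 12}
Step 29: find(5) -> no change; set of 5 is {0, 1, 2, 3, 4, 5, 7, 8, 9, 10, 11, 12}
Step 30: find(2) -> no change; set of 2 is {0, 1, 2, 3, 4, 5, 7, 8, 9, 10, 11, 12}
Set of 1: {0, 1, 2, 3, 4, 5, 7, 8, 9, 10, 11, 12}; 6 is not a member.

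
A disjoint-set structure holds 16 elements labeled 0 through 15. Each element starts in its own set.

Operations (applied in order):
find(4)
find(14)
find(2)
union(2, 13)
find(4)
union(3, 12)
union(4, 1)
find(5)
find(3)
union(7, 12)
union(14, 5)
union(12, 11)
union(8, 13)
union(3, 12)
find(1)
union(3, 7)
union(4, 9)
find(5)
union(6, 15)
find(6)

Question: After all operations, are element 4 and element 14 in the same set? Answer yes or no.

Step 1: find(4) -> no change; set of 4 is {4}
Step 2: find(14) -> no change; set of 14 is {14}
Step 3: find(2) -> no change; set of 2 is {2}
Step 4: union(2, 13) -> merged; set of 2 now {2, 13}
Step 5: find(4) -> no change; set of 4 is {4}
Step 6: union(3, 12) -> merged; set of 3 now {3, 12}
Step 7: union(4, 1) -> merged; set of 4 now {1, 4}
Step 8: find(5) -> no change; set of 5 is {5}
Step 9: find(3) -> no change; set of 3 is {3, 12}
Step 10: union(7, 12) -> merged; set of 7 now {3, 7, 12}
Step 11: union(14, 5) -> merged; set of 14 now {5, 14}
Step 12: union(12, 11) -> merged; set of 12 now {3, 7, 11, 12}
Step 13: union(8, 13) -> merged; set of 8 now {2, 8, 13}
Step 14: union(3, 12) -> already same set; set of 3 now {3, 7, 11, 12}
Step 15: find(1) -> no change; set of 1 is {1, 4}
Step 16: union(3, 7) -> already same set; set of 3 now {3, 7, 11, 12}
Step 17: union(4, 9) -> merged; set of 4 now {1, 4, 9}
Step 18: find(5) -> no change; set of 5 is {5, 14}
Step 19: union(6, 15) -> merged; set of 6 now {6, 15}
Step 20: find(6) -> no change; set of 6 is {6, 15}
Set of 4: {1, 4, 9}; 14 is not a member.

Answer: no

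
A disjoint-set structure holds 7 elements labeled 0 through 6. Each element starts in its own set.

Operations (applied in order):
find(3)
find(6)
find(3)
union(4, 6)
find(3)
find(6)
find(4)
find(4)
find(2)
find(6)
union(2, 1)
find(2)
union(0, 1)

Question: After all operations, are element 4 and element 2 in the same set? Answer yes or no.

Step 1: find(3) -> no change; set of 3 is {3}
Step 2: find(6) -> no change; set of 6 is {6}
Step 3: find(3) -> no change; set of 3 is {3}
Step 4: union(4, 6) -> merged; set of 4 now {4, 6}
Step 5: find(3) -> no change; set of 3 is {3}
Step 6: find(6) -> no change; set of 6 is {4, 6}
Step 7: find(4) -> no change; set of 4 is {4, 6}
Step 8: find(4) -> no change; set of 4 is {4, 6}
Step 9: find(2) -> no change; set of 2 is {2}
Step 10: find(6) -> no change; set of 6 is {4, 6}
Step 11: union(2, 1) -> merged; set of 2 now {1, 2}
Step 12: find(2) -> no change; set of 2 is {1, 2}
Step 13: union(0, 1) -> merged; set of 0 now {0, 1, 2}
Set of 4: {4, 6}; 2 is not a member.

Answer: no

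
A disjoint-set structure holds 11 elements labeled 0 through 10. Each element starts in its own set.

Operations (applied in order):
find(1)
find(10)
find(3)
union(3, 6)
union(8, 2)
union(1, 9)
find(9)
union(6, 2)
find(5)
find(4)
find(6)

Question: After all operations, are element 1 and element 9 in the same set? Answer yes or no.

Answer: yes

Derivation:
Step 1: find(1) -> no change; set of 1 is {1}
Step 2: find(10) -> no change; set of 10 is {10}
Step 3: find(3) -> no change; set of 3 is {3}
Step 4: union(3, 6) -> merged; set of 3 now {3, 6}
Step 5: union(8, 2) -> merged; set of 8 now {2, 8}
Step 6: union(1, 9) -> merged; set of 1 now {1, 9}
Step 7: find(9) -> no change; set of 9 is {1, 9}
Step 8: union(6, 2) -> merged; set of 6 now {2, 3, 6, 8}
Step 9: find(5) -> no change; set of 5 is {5}
Step 10: find(4) -> no change; set of 4 is {4}
Step 11: find(6) -> no change; set of 6 is {2, 3, 6, 8}
Set of 1: {1, 9}; 9 is a member.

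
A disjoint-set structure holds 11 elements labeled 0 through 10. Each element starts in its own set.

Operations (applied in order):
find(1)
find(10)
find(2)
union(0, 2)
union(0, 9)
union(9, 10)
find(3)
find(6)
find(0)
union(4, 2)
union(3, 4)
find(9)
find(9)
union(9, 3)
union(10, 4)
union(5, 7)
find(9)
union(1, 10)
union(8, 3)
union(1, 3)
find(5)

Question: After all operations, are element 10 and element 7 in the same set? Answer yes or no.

Step 1: find(1) -> no change; set of 1 is {1}
Step 2: find(10) -> no change; set of 10 is {10}
Step 3: find(2) -> no change; set of 2 is {2}
Step 4: union(0, 2) -> merged; set of 0 now {0, 2}
Step 5: union(0, 9) -> merged; set of 0 now {0, 2, 9}
Step 6: union(9, 10) -> merged; set of 9 now {0, 2, 9, 10}
Step 7: find(3) -> no change; set of 3 is {3}
Step 8: find(6) -> no change; set of 6 is {6}
Step 9: find(0) -> no change; set of 0 is {0, 2, 9, 10}
Step 10: union(4, 2) -> merged; set of 4 now {0, 2, 4, 9, 10}
Step 11: union(3, 4) -> merged; set of 3 now {0, 2, 3, 4, 9, 10}
Step 12: find(9) -> no change; set of 9 is {0, 2, 3, 4, 9, 10}
Step 13: find(9) -> no change; set of 9 is {0, 2, 3, 4, 9, 10}
Step 14: union(9, 3) -> already same set; set of 9 now {0, 2, 3, 4, 9, 10}
Step 15: union(10, 4) -> already same set; set of 10 now {0, 2, 3, 4, 9, 10}
Step 16: union(5, 7) -> merged; set of 5 now {5, 7}
Step 17: find(9) -> no change; set of 9 is {0, 2, 3, 4, 9, 10}
Step 18: union(1, 10) -> merged; set of 1 now {0, 1, 2, 3, 4, 9, 10}
Step 19: union(8, 3) -> merged; set of 8 now {0, 1, 2, 3, 4, 8, 9, 10}
Step 20: union(1, 3) -> already same set; set of 1 now {0, 1, 2, 3, 4, 8, 9, 10}
Step 21: find(5) -> no change; set of 5 is {5, 7}
Set of 10: {0, 1, 2, 3, 4, 8, 9, 10}; 7 is not a member.

Answer: no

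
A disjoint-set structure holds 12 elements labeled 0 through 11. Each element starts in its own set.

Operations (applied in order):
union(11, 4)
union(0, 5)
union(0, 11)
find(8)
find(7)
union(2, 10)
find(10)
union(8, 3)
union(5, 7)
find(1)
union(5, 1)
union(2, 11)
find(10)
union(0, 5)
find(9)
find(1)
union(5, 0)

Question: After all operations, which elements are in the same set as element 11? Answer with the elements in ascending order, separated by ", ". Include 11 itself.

Answer: 0, 1, 2, 4, 5, 7, 10, 11

Derivation:
Step 1: union(11, 4) -> merged; set of 11 now {4, 11}
Step 2: union(0, 5) -> merged; set of 0 now {0, 5}
Step 3: union(0, 11) -> merged; set of 0 now {0, 4, 5, 11}
Step 4: find(8) -> no change; set of 8 is {8}
Step 5: find(7) -> no change; set of 7 is {7}
Step 6: union(2, 10) -> merged; set of 2 now {2, 10}
Step 7: find(10) -> no change; set of 10 is {2, 10}
Step 8: union(8, 3) -> merged; set of 8 now {3, 8}
Step 9: union(5, 7) -> merged; set of 5 now {0, 4, 5, 7, 11}
Step 10: find(1) -> no change; set of 1 is {1}
Step 11: union(5, 1) -> merged; set of 5 now {0, 1, 4, 5, 7, 11}
Step 12: union(2, 11) -> merged; set of 2 now {0, 1, 2, 4, 5, 7, 10, 11}
Step 13: find(10) -> no change; set of 10 is {0, 1, 2, 4, 5, 7, 10, 11}
Step 14: union(0, 5) -> already same set; set of 0 now {0, 1, 2, 4, 5, 7, 10, 11}
Step 15: find(9) -> no change; set of 9 is {9}
Step 16: find(1) -> no change; set of 1 is {0, 1, 2, 4, 5, 7, 10, 11}
Step 17: union(5, 0) -> already same set; set of 5 now {0, 1, 2, 4, 5, 7, 10, 11}
Component of 11: {0, 1, 2, 4, 5, 7, 10, 11}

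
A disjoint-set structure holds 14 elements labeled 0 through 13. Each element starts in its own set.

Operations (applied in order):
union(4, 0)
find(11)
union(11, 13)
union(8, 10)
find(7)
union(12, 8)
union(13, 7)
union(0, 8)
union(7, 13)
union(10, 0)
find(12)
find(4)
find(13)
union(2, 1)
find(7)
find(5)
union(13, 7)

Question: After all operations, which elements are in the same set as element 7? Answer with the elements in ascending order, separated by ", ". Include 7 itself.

Step 1: union(4, 0) -> merged; set of 4 now {0, 4}
Step 2: find(11) -> no change; set of 11 is {11}
Step 3: union(11, 13) -> merged; set of 11 now {11, 13}
Step 4: union(8, 10) -> merged; set of 8 now {8, 10}
Step 5: find(7) -> no change; set of 7 is {7}
Step 6: union(12, 8) -> merged; set of 12 now {8, 10, 12}
Step 7: union(13, 7) -> merged; set of 13 now {7, 11, 13}
Step 8: union(0, 8) -> merged; set of 0 now {0, 4, 8, 10, 12}
Step 9: union(7, 13) -> already same set; set of 7 now {7, 11, 13}
Step 10: union(10, 0) -> already same set; set of 10 now {0, 4, 8, 10, 12}
Step 11: find(12) -> no change; set of 12 is {0, 4, 8, 10, 12}
Step 12: find(4) -> no change; set of 4 is {0, 4, 8, 10, 12}
Step 13: find(13) -> no change; set of 13 is {7, 11, 13}
Step 14: union(2, 1) -> merged; set of 2 now {1, 2}
Step 15: find(7) -> no change; set of 7 is {7, 11, 13}
Step 16: find(5) -> no change; set of 5 is {5}
Step 17: union(13, 7) -> already same set; set of 13 now {7, 11, 13}
Component of 7: {7, 11, 13}

Answer: 7, 11, 13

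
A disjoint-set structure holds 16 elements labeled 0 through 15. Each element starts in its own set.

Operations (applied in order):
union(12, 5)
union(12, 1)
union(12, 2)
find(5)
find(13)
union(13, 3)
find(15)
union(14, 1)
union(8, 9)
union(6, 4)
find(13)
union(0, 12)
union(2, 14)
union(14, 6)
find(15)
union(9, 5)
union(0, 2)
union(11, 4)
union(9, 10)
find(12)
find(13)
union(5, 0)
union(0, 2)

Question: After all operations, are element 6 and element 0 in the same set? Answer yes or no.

Step 1: union(12, 5) -> merged; set of 12 now {5, 12}
Step 2: union(12, 1) -> merged; set of 12 now {1, 5, 12}
Step 3: union(12, 2) -> merged; set of 12 now {1, 2, 5, 12}
Step 4: find(5) -> no change; set of 5 is {1, 2, 5, 12}
Step 5: find(13) -> no change; set of 13 is {13}
Step 6: union(13, 3) -> merged; set of 13 now {3, 13}
Step 7: find(15) -> no change; set of 15 is {15}
Step 8: union(14, 1) -> merged; set of 14 now {1, 2, 5, 12, 14}
Step 9: union(8, 9) -> merged; set of 8 now {8, 9}
Step 10: union(6, 4) -> merged; set of 6 now {4, 6}
Step 11: find(13) -> no change; set of 13 is {3, 13}
Step 12: union(0, 12) -> merged; set of 0 now {0, 1, 2, 5, 12, 14}
Step 13: union(2, 14) -> already same set; set of 2 now {0, 1, 2, 5, 12, 14}
Step 14: union(14, 6) -> merged; set of 14 now {0, 1, 2, 4, 5, 6, 12, 14}
Step 15: find(15) -> no change; set of 15 is {15}
Step 16: union(9, 5) -> merged; set of 9 now {0, 1, 2, 4, 5, 6, 8, 9, 12, 14}
Step 17: union(0, 2) -> already same set; set of 0 now {0, 1, 2, 4, 5, 6, 8, 9, 12, 14}
Step 18: union(11, 4) -> merged; set of 11 now {0, 1, 2, 4, 5, 6, 8, 9, 11, 12, 14}
Step 19: union(9, 10) -> merged; set of 9 now {0, 1, 2, 4, 5, 6, 8, 9, 10, 11, 12, 14}
Step 20: find(12) -> no change; set of 12 is {0, 1, 2, 4, 5, 6, 8, 9, 10, 11, 12, 14}
Step 21: find(13) -> no change; set of 13 is {3, 13}
Step 22: union(5, 0) -> already same set; set of 5 now {0, 1, 2, 4, 5, 6, 8, 9, 10, 11, 12, 14}
Step 23: union(0, 2) -> already same set; set of 0 now {0, 1, 2, 4, 5, 6, 8, 9, 10, 11, 12, 14}
Set of 6: {0, 1, 2, 4, 5, 6, 8, 9, 10, 11, 12, 14}; 0 is a member.

Answer: yes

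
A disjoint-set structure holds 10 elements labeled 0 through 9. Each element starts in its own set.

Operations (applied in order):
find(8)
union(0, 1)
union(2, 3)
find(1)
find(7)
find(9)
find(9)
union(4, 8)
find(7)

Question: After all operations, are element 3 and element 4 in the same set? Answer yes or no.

Step 1: find(8) -> no change; set of 8 is {8}
Step 2: union(0, 1) -> merged; set of 0 now {0, 1}
Step 3: union(2, 3) -> merged; set of 2 now {2, 3}
Step 4: find(1) -> no change; set of 1 is {0, 1}
Step 5: find(7) -> no change; set of 7 is {7}
Step 6: find(9) -> no change; set of 9 is {9}
Step 7: find(9) -> no change; set of 9 is {9}
Step 8: union(4, 8) -> merged; set of 4 now {4, 8}
Step 9: find(7) -> no change; set of 7 is {7}
Set of 3: {2, 3}; 4 is not a member.

Answer: no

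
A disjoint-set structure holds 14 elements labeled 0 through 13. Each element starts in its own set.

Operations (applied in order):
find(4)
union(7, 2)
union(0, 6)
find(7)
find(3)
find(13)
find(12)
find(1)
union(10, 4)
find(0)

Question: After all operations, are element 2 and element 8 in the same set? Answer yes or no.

Answer: no

Derivation:
Step 1: find(4) -> no change; set of 4 is {4}
Step 2: union(7, 2) -> merged; set of 7 now {2, 7}
Step 3: union(0, 6) -> merged; set of 0 now {0, 6}
Step 4: find(7) -> no change; set of 7 is {2, 7}
Step 5: find(3) -> no change; set of 3 is {3}
Step 6: find(13) -> no change; set of 13 is {13}
Step 7: find(12) -> no change; set of 12 is {12}
Step 8: find(1) -> no change; set of 1 is {1}
Step 9: union(10, 4) -> merged; set of 10 now {4, 10}
Step 10: find(0) -> no change; set of 0 is {0, 6}
Set of 2: {2, 7}; 8 is not a member.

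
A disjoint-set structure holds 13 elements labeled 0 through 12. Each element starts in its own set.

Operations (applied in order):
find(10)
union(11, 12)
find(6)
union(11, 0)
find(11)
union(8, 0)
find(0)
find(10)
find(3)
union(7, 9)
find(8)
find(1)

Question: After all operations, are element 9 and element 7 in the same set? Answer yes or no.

Answer: yes

Derivation:
Step 1: find(10) -> no change; set of 10 is {10}
Step 2: union(11, 12) -> merged; set of 11 now {11, 12}
Step 3: find(6) -> no change; set of 6 is {6}
Step 4: union(11, 0) -> merged; set of 11 now {0, 11, 12}
Step 5: find(11) -> no change; set of 11 is {0, 11, 12}
Step 6: union(8, 0) -> merged; set of 8 now {0, 8, 11, 12}
Step 7: find(0) -> no change; set of 0 is {0, 8, 11, 12}
Step 8: find(10) -> no change; set of 10 is {10}
Step 9: find(3) -> no change; set of 3 is {3}
Step 10: union(7, 9) -> merged; set of 7 now {7, 9}
Step 11: find(8) -> no change; set of 8 is {0, 8, 11, 12}
Step 12: find(1) -> no change; set of 1 is {1}
Set of 9: {7, 9}; 7 is a member.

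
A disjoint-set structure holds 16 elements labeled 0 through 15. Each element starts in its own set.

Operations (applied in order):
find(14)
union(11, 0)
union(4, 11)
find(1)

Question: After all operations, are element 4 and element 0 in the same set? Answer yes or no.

Answer: yes

Derivation:
Step 1: find(14) -> no change; set of 14 is {14}
Step 2: union(11, 0) -> merged; set of 11 now {0, 11}
Step 3: union(4, 11) -> merged; set of 4 now {0, 4, 11}
Step 4: find(1) -> no change; set of 1 is {1}
Set of 4: {0, 4, 11}; 0 is a member.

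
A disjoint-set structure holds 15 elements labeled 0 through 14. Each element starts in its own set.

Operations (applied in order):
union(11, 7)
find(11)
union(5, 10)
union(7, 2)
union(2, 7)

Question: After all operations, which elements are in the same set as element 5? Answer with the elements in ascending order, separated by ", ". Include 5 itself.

Step 1: union(11, 7) -> merged; set of 11 now {7, 11}
Step 2: find(11) -> no change; set of 11 is {7, 11}
Step 3: union(5, 10) -> merged; set of 5 now {5, 10}
Step 4: union(7, 2) -> merged; set of 7 now {2, 7, 11}
Step 5: union(2, 7) -> already same set; set of 2 now {2, 7, 11}
Component of 5: {5, 10}

Answer: 5, 10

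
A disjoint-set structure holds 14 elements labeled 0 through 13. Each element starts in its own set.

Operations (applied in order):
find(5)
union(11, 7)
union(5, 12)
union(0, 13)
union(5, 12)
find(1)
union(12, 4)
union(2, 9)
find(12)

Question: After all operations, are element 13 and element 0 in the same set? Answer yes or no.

Step 1: find(5) -> no change; set of 5 is {5}
Step 2: union(11, 7) -> merged; set of 11 now {7, 11}
Step 3: union(5, 12) -> merged; set of 5 now {5, 12}
Step 4: union(0, 13) -> merged; set of 0 now {0, 13}
Step 5: union(5, 12) -> already same set; set of 5 now {5, 12}
Step 6: find(1) -> no change; set of 1 is {1}
Step 7: union(12, 4) -> merged; set of 12 now {4, 5, 12}
Step 8: union(2, 9) -> merged; set of 2 now {2, 9}
Step 9: find(12) -> no change; set of 12 is {4, 5, 12}
Set of 13: {0, 13}; 0 is a member.

Answer: yes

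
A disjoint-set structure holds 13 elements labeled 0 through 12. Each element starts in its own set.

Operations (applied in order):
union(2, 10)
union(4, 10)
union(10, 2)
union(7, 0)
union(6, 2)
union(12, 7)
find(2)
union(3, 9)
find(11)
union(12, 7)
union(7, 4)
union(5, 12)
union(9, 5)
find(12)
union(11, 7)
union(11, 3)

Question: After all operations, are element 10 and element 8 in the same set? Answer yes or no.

Answer: no

Derivation:
Step 1: union(2, 10) -> merged; set of 2 now {2, 10}
Step 2: union(4, 10) -> merged; set of 4 now {2, 4, 10}
Step 3: union(10, 2) -> already same set; set of 10 now {2, 4, 10}
Step 4: union(7, 0) -> merged; set of 7 now {0, 7}
Step 5: union(6, 2) -> merged; set of 6 now {2, 4, 6, 10}
Step 6: union(12, 7) -> merged; set of 12 now {0, 7, 12}
Step 7: find(2) -> no change; set of 2 is {2, 4, 6, 10}
Step 8: union(3, 9) -> merged; set of 3 now {3, 9}
Step 9: find(11) -> no change; set of 11 is {11}
Step 10: union(12, 7) -> already same set; set of 12 now {0, 7, 12}
Step 11: union(7, 4) -> merged; set of 7 now {0, 2, 4, 6, 7, 10, 12}
Step 12: union(5, 12) -> merged; set of 5 now {0, 2, 4, 5, 6, 7, 10, 12}
Step 13: union(9, 5) -> merged; set of 9 now {0, 2, 3, 4, 5, 6, 7, 9, 10, 12}
Step 14: find(12) -> no change; set of 12 is {0, 2, 3, 4, 5, 6, 7, 9, 10, 12}
Step 15: union(11, 7) -> merged; set of 11 now {0, 2, 3, 4, 5, 6, 7, 9, 10, 11, 12}
Step 16: union(11, 3) -> already same set; set of 11 now {0, 2, 3, 4, 5, 6, 7, 9, 10, 11, 12}
Set of 10: {0, 2, 3, 4, 5, 6, 7, 9, 10, 11, 12}; 8 is not a member.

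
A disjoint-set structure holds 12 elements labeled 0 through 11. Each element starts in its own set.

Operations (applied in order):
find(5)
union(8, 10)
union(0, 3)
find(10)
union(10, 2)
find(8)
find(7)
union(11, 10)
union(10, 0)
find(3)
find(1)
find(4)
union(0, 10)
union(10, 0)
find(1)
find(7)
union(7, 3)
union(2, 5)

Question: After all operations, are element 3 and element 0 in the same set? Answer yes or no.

Step 1: find(5) -> no change; set of 5 is {5}
Step 2: union(8, 10) -> merged; set of 8 now {8, 10}
Step 3: union(0, 3) -> merged; set of 0 now {0, 3}
Step 4: find(10) -> no change; set of 10 is {8, 10}
Step 5: union(10, 2) -> merged; set of 10 now {2, 8, 10}
Step 6: find(8) -> no change; set of 8 is {2, 8, 10}
Step 7: find(7) -> no change; set of 7 is {7}
Step 8: union(11, 10) -> merged; set of 11 now {2, 8, 10, 11}
Step 9: union(10, 0) -> merged; set of 10 now {0, 2, 3, 8, 10, 11}
Step 10: find(3) -> no change; set of 3 is {0, 2, 3, 8, 10, 11}
Step 11: find(1) -> no change; set of 1 is {1}
Step 12: find(4) -> no change; set of 4 is {4}
Step 13: union(0, 10) -> already same set; set of 0 now {0, 2, 3, 8, 10, 11}
Step 14: union(10, 0) -> already same set; set of 10 now {0, 2, 3, 8, 10, 11}
Step 15: find(1) -> no change; set of 1 is {1}
Step 16: find(7) -> no change; set of 7 is {7}
Step 17: union(7, 3) -> merged; set of 7 now {0, 2, 3, 7, 8, 10, 11}
Step 18: union(2, 5) -> merged; set of 2 now {0, 2, 3, 5, 7, 8, 10, 11}
Set of 3: {0, 2, 3, 5, 7, 8, 10, 11}; 0 is a member.

Answer: yes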